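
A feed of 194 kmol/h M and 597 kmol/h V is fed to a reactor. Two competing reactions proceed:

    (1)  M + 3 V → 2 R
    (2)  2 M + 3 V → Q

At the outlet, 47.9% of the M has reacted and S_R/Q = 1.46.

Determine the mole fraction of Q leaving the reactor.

0.0562

Conversion of M: M consumed = 0.479 × 194 = 92.93 kmol/h = 1ξ₁ + 2ξ₂.
Selectivity: 2ξ₁ / (1ξ₂) = 1.46 → ξ₁ = 0.73 ξ₂.
Substitute: (1·0.73 + 2) ξ₂ = 92.93 → ξ₂ = 34.04 kmol/h, ξ₁ = 24.85 kmol/h.
Outlet amounts (n = n₀ + Σ ν·ξ):
  M: 194 − 1(24.85) − 2(34.04) = 101.1
  V: 597 − 3(24.85) − 3(34.04) = 420.3
  R: 0 + 2(24.85) = 49.7
  Q: 0 + 1(34.04) = 34.04
Total out = 605.1 kmol/h; y_Q = 34.04 / 605.1 = 0.05625.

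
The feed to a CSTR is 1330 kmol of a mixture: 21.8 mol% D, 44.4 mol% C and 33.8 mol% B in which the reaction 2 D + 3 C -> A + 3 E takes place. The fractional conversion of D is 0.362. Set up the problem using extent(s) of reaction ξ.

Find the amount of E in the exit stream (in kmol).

157 kmol

D reacted = 0.362 × 289.9 = 105 kmol; ν_D = −2, so ξ = 105/2 = 52.48 kmol.
Outlet amounts (n = n₀ + ν ξ):
  D: 289.9 − 2(52.48) = 185
  C: 590.5 − 3(52.48) = 433.1
  A: 0 + 1(52.48) = 52.48
  E: 0 + 3(52.48) = 157.4
  B: 449.5 (inert)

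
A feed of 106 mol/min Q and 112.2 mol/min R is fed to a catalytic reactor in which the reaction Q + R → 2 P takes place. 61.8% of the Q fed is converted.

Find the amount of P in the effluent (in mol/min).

131 mol/min

Q reacted = 0.618 × 106 = 65.51 mol/min; ν_Q = −1, so ξ = 65.51/1 = 65.51 mol/min.
Outlet amounts (n = n₀ + ν ξ):
  Q: 106 − 1(65.51) = 40.49
  R: 112.2 − 1(65.51) = 46.69
  P: 0 + 2(65.51) = 131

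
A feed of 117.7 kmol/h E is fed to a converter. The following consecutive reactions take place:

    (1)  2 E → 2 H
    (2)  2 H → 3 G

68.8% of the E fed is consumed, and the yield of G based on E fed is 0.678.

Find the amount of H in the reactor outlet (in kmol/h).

Conversion of E: E consumed = 2ξ₁ = 0.688 × 117.7 → ξ₁ = 40.49 kmol/h.
Yield of G: 3ξ₂ / 117.7 = 0.678 → ξ₂ = 26.6 kmol/h.
Outlet amounts (n = n₀ + Σ ν·ξ):
  E: 117.7 − 2(40.49) = 36.72
  H: 0 + 2(40.49) − 2(26.6) = 27.78
  G: 0 + 3(26.6) = 79.8

27.8 kmol/h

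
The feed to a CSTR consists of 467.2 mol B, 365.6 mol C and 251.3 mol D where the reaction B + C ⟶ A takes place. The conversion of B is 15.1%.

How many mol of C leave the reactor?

295 mol

B reacted = 0.151 × 467.2 = 70.55 mol; ν_B = −1, so ξ = 70.55/1 = 70.55 mol.
Outlet amounts (n = n₀ + ν ξ):
  B: 467.2 − 1(70.55) = 396.7
  C: 365.6 − 1(70.55) = 295.1
  A: 0 + 1(70.55) = 70.55
  D: 251.3 (inert)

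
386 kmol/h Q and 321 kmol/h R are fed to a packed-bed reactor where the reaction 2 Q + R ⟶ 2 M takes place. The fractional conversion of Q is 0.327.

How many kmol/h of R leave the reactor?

Q reacted = 0.327 × 386 = 126.2 kmol/h; ν_Q = −2, so ξ = 126.2/2 = 63.11 kmol/h.
Outlet amounts (n = n₀ + ν ξ):
  Q: 386 − 2(63.11) = 259.8
  R: 321 − 1(63.11) = 257.9
  M: 0 + 2(63.11) = 126.2

258 kmol/h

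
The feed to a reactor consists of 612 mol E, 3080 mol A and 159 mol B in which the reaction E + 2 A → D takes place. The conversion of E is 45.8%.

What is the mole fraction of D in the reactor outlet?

0.0852

E reacted = 0.458 × 612 = 280.3 mol; ν_E = −1, so ξ = 280.3/1 = 280.3 mol.
Outlet amounts (n = n₀ + ν ξ):
  E: 612 − 1(280.3) = 331.7
  A: 3080 − 2(280.3) = 2519
  D: 0 + 1(280.3) = 280.3
  B: 159 (inert)
Total out = 3290 mol; y_D = 280.3 / 3290 = 0.08519.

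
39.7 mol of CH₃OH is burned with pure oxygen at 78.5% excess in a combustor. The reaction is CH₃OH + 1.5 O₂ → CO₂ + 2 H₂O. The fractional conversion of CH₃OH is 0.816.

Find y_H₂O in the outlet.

Stoichiometric O₂ = 1.5 × 39.7 = 59.55 mol; O₂ fed = 59.55 × 1.785 = 106.3 mol.
Fuel reacted = 0.816 × 39.7 → ξ = 32.4 mol.
Outlet (n = n₀ + ν ξ):
  CH₃OH: 39.7 − 1(32.4) = 7.305
  O₂: 106.3 − 1.5(32.4) = 57.7
  CO₂: 0 + 1(32.4) = 32.4
  H₂O: 0 + 2(32.4) = 64.79
Total out = 162.2 mol; y_H₂O = 64.79 / 162.2 = 0.3995.

0.399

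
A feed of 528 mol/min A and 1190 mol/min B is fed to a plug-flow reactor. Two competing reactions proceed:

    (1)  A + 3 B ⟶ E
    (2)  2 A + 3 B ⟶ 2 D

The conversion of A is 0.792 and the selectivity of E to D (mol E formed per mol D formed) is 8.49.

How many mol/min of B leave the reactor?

Conversion of A: A consumed = 0.792 × 528 = 418.2 mol/min = 1ξ₁ + 2ξ₂.
Selectivity: 1ξ₁ / (2ξ₂) = 8.49 → ξ₁ = 16.98 ξ₂.
Substitute: (1·16.98 + 2) ξ₂ = 418.2 → ξ₂ = 22.03 mol/min, ξ₁ = 374.1 mol/min.
Outlet amounts (n = n₀ + Σ ν·ξ):
  A: 528 − 1(374.1) − 2(22.03) = 109.8
  B: 1190 − 3(374.1) − 3(22.03) = 1.569
  E: 0 + 1(374.1) = 374.1
  D: 0 + 2(22.03) = 44.06

1.57 mol/min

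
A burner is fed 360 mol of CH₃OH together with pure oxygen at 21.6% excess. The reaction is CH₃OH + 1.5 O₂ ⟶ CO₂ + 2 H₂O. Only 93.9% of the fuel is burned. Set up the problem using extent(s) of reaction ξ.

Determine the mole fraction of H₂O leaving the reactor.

0.57

Stoichiometric O₂ = 1.5 × 360 = 540 mol; O₂ fed = 540 × 1.216 = 656.6 mol.
Fuel reacted = 0.939 × 360 → ξ = 338 mol.
Outlet (n = n₀ + ν ξ):
  CH₃OH: 360 − 1(338) = 21.96
  O₂: 656.6 − 1.5(338) = 149.6
  CO₂: 0 + 1(338) = 338
  H₂O: 0 + 2(338) = 676.1
Total out = 1186 mol; y_H₂O = 676.1 / 1186 = 0.5702.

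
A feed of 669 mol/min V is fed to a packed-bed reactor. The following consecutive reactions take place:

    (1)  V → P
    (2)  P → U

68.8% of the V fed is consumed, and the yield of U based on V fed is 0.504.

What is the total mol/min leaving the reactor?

Conversion of V: V consumed = 1ξ₁ = 0.688 × 669 → ξ₁ = 460.3 mol/min.
Yield of U: 1ξ₂ / 669 = 0.504 → ξ₂ = 337.2 mol/min.
Outlet amounts (n = n₀ + Σ ν·ξ):
  V: 669 − 1(460.3) = 208.7
  P: 0 + 1(460.3) − 1(337.2) = 123.1
  U: 0 + 1(337.2) = 337.2
Total out = 208.7 + 123.1 + 337.2 = 669 mol/min.

669 mol/min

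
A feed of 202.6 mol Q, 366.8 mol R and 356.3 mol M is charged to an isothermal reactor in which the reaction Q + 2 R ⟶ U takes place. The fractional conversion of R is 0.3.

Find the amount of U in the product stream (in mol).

R reacted = 0.3 × 366.8 = 110 mol; ν_R = −2, so ξ = 110/2 = 55.02 mol.
Outlet amounts (n = n₀ + ν ξ):
  Q: 202.6 − 1(55.02) = 147.6
  R: 366.8 − 2(55.02) = 256.8
  U: 0 + 1(55.02) = 55.02
  M: 356.3 (inert)

55 mol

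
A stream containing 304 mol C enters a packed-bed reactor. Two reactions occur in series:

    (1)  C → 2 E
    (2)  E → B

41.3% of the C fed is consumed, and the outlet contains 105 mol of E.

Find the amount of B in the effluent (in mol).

146 mol

Conversion of C: C consumed = 1ξ₁ = 0.413 × 304 → ξ₁ = 125.6 mol.
E balance: n_E = 0 + 2ξ₁ − 1ξ₂ = 105 → ξ₂ = (2·125.6 − 105)/1 = 146.1 mol.
Outlet amounts (n = n₀ + Σ ν·ξ):
  C: 304 − 1(125.6) = 178.4
  E: 0 + 2(125.6) − 1(146.1) = 105
  B: 0 + 1(146.1) = 146.1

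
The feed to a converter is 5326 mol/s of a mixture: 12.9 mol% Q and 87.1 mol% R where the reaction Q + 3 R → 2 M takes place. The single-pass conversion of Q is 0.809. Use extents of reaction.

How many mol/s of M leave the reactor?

1110 mol/s

Q reacted = 0.809 × 687.1 = 555.8 mol/s; ν_Q = −1, so ξ = 555.8/1 = 555.8 mol/s.
Outlet amounts (n = n₀ + ν ξ):
  Q: 687.1 − 1(555.8) = 131.2
  R: 4639 − 3(555.8) = 2971
  M: 0 + 2(555.8) = 1112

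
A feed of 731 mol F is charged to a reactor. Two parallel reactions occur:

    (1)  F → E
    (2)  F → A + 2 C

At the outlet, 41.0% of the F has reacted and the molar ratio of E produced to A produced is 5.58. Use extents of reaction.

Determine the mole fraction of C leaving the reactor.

0.111

Conversion of F: F consumed = 0.41 × 731 = 299.7 mol = 1ξ₁ + 1ξ₂.
Selectivity: 1ξ₁ / (1ξ₂) = 5.58 → ξ₁ = 5.58 ξ₂.
Substitute: (1·5.58 + 1) ξ₂ = 299.7 → ξ₂ = 45.55 mol, ξ₁ = 254.2 mol.
Outlet amounts (n = n₀ + Σ ν·ξ):
  F: 731 − 1(254.2) − 1(45.55) = 431.3
  E: 0 + 1(254.2) = 254.2
  A: 0 + 1(45.55) = 45.55
  C: 0 + 2(45.55) = 91.1
Total out = 822.1 mol; y_C = 91.1 / 822.1 = 0.1108.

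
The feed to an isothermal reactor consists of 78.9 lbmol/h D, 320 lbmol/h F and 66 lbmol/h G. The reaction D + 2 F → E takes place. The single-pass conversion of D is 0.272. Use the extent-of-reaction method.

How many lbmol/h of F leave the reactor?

D reacted = 0.272 × 78.9 = 21.46 lbmol/h; ν_D = −1, so ξ = 21.46/1 = 21.46 lbmol/h.
Outlet amounts (n = n₀ + ν ξ):
  D: 78.9 − 1(21.46) = 57.44
  F: 320 − 2(21.46) = 277.1
  E: 0 + 1(21.46) = 21.46
  G: 66 (inert)

277 lbmol/h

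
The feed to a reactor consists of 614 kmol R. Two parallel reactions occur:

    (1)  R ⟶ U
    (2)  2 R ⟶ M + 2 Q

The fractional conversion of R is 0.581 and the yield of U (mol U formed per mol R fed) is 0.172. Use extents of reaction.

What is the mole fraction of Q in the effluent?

Yield of U: 1ξ₁ / 614 = 0.172 → ξ₁ = 105.6 kmol.
Conversion of R: 1ξ₁ + 2ξ₂ = 0.581 × 614 = 356.7 → ξ₂ = 125.6 kmol.
Outlet amounts (n = n₀ + Σ ν·ξ):
  R: 614 − 1(105.6) − 2(125.6) = 257.3
  U: 0 + 1(105.6) = 105.6
  M: 0 + 1(125.6) = 125.6
  Q: 0 + 2(125.6) = 251.1
Total out = 739.6 kmol; y_Q = 251.1 / 739.6 = 0.3396.

0.34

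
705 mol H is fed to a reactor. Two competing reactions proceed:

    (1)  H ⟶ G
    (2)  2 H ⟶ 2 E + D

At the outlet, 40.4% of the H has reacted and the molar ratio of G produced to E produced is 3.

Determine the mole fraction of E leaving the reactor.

0.0961

Conversion of H: H consumed = 0.404 × 705 = 284.8 mol = 1ξ₁ + 2ξ₂.
Selectivity: 1ξ₁ / (2ξ₂) = 3 → ξ₁ = 6 ξ₂.
Substitute: (1·6 + 2) ξ₂ = 284.8 → ξ₂ = 35.6 mol, ξ₁ = 213.6 mol.
Outlet amounts (n = n₀ + Σ ν·ξ):
  H: 705 − 1(213.6) − 2(35.6) = 420.2
  G: 0 + 1(213.6) = 213.6
  E: 0 + 2(35.6) = 71.2
  D: 0 + 1(35.6) = 35.6
Total out = 740.6 mol; y_E = 71.2 / 740.6 = 0.09614.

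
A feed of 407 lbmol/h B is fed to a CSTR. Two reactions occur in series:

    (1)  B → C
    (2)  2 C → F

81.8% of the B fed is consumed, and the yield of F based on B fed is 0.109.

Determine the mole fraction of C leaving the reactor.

0.673

Conversion of B: B consumed = 1ξ₁ = 0.818 × 407 → ξ₁ = 332.9 lbmol/h.
Yield of F: 1ξ₂ / 407 = 0.109 → ξ₂ = 44.36 lbmol/h.
Outlet amounts (n = n₀ + Σ ν·ξ):
  B: 407 − 1(332.9) = 74.07
  C: 0 + 1(332.9) − 2(44.36) = 244.2
  F: 0 + 1(44.36) = 44.36
Total out = 362.6 lbmol/h; y_C = 244.2 / 362.6 = 0.6734.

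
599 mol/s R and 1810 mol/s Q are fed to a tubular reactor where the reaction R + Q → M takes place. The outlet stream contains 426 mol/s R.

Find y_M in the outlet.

For R: n = n₀ − 1ξ → 426 = 599 − 1ξ, giving ξ = 173 mol/s.
Outlet amounts (n = n₀ + ν ξ):
  R: 599 − 1(173) = 426
  Q: 1810 − 1(173) = 1637
  M: 0 + 1(173) = 173
Total out = 2236 mol/s; y_M = 173 / 2236 = 0.07737.

0.0774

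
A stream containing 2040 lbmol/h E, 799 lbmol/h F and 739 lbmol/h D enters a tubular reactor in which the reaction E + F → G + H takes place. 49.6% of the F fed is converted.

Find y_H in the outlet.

0.111

F reacted = 0.496 × 799 = 396.3 lbmol/h; ν_F = −1, so ξ = 396.3/1 = 396.3 lbmol/h.
Outlet amounts (n = n₀ + ν ξ):
  E: 2040 − 1(396.3) = 1644
  F: 799 − 1(396.3) = 402.7
  G: 0 + 1(396.3) = 396.3
  H: 0 + 1(396.3) = 396.3
  D: 739 (inert)
Total out = 3578 lbmol/h; y_H = 396.3 / 3578 = 0.1108.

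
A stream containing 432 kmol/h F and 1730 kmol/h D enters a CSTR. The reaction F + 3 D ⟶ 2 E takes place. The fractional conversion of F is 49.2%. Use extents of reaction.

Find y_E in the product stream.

F reacted = 0.492 × 432 = 212.5 kmol/h; ν_F = −1, so ξ = 212.5/1 = 212.5 kmol/h.
Outlet amounts (n = n₀ + ν ξ):
  F: 432 − 1(212.5) = 219.5
  D: 1730 − 3(212.5) = 1092
  E: 0 + 2(212.5) = 425.1
Total out = 1737 kmol/h; y_E = 425.1 / 1737 = 0.2447.

0.245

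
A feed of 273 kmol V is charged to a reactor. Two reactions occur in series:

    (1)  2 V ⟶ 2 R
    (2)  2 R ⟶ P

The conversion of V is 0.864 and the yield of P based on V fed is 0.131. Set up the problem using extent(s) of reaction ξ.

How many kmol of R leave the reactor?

164 kmol

Conversion of V: V consumed = 2ξ₁ = 0.864 × 273 → ξ₁ = 117.9 kmol.
Yield of P: 1ξ₂ / 273 = 0.131 → ξ₂ = 35.76 kmol.
Outlet amounts (n = n₀ + Σ ν·ξ):
  V: 273 − 2(117.9) = 37.13
  R: 0 + 2(117.9) − 2(35.76) = 164.3
  P: 0 + 1(35.76) = 35.76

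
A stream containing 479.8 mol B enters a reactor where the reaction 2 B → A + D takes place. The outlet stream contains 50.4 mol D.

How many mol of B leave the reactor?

For D: n = n₀ + 1ξ → 50.4 = 0 + 1ξ, giving ξ = 50.4 mol.
Outlet amounts (n = n₀ + ν ξ):
  B: 479.8 − 2(50.4) = 379
  A: 0 + 1(50.4) = 50.4
  D: 0 + 1(50.4) = 50.4

379 mol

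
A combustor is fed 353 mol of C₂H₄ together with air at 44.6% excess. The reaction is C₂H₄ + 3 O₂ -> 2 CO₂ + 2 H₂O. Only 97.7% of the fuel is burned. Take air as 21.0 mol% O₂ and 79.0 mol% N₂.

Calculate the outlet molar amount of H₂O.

Stoichiometric O₂ = 3 × 353 = 1059 mol; O₂ fed = 1059 × 1.446 = 1531 mol.
N₂ fed = 1531 × 79/21 = 5761 mol.
Fuel reacted = 0.977 × 353 → ξ = 344.9 mol.
Outlet (n = n₀ + ν ξ):
  C₂H₄: 353 − 1(344.9) = 8.119
  O₂: 1531 − 3(344.9) = 496.7
  N₂: 5761 (inert)
  CO₂: 0 + 2(344.9) = 689.8
  H₂O: 0 + 2(344.9) = 689.8

690 mol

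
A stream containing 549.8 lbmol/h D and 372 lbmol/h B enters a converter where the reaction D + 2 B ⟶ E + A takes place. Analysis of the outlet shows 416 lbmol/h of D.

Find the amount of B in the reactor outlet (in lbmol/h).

For D: n = n₀ − 1ξ → 416 = 549.8 − 1ξ, giving ξ = 133.8 lbmol/h.
Outlet amounts (n = n₀ + ν ξ):
  D: 549.8 − 1(133.8) = 416
  B: 372 − 2(133.8) = 104.4
  E: 0 + 1(133.8) = 133.8
  A: 0 + 1(133.8) = 133.8

104 lbmol/h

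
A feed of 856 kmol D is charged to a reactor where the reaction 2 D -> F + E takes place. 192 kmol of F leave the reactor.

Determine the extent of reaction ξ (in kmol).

For F: n = n₀ + 1ξ → 192 = 0 + 1ξ, giving ξ = 192 kmol.
Outlet amounts (n = n₀ + ν ξ):
  D: 856 − 2(192) = 472
  F: 0 + 1(192) = 192
  E: 0 + 1(192) = 192

ξ = 192 kmol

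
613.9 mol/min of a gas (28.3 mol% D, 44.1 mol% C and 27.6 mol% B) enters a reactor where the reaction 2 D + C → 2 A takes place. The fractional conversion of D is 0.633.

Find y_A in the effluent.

D reacted = 0.633 × 173.7 = 110 mol/min; ν_D = −2, so ξ = 110/2 = 54.99 mol/min.
Outlet amounts (n = n₀ + ν ξ):
  D: 173.7 − 2(54.99) = 63.76
  C: 270.7 − 1(54.99) = 215.7
  A: 0 + 2(54.99) = 110
  B: 169.4 (inert)
Total out = 558.9 mol/min; y_A = 110 / 558.9 = 0.1968.

0.197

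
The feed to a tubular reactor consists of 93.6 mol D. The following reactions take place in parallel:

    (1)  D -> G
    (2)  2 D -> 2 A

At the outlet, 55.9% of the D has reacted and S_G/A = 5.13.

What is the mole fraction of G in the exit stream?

0.468

Conversion of D: D consumed = 0.559 × 93.6 = 52.32 mol = 1ξ₁ + 2ξ₂.
Selectivity: 1ξ₁ / (2ξ₂) = 5.13 → ξ₁ = 10.26 ξ₂.
Substitute: (1·10.26 + 2) ξ₂ = 52.32 → ξ₂ = 4.268 mol, ξ₁ = 43.79 mol.
Outlet amounts (n = n₀ + Σ ν·ξ):
  D: 93.6 − 1(43.79) − 2(4.268) = 41.28
  G: 0 + 1(43.79) = 43.79
  A: 0 + 2(4.268) = 8.535
Total out = 93.6 mol; y_G = 43.79 / 93.6 = 0.4678.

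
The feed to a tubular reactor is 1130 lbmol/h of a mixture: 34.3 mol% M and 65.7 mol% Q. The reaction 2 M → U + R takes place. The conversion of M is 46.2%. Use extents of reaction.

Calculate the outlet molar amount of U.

89.5 lbmol/h

M reacted = 0.462 × 387.6 = 179.1 lbmol/h; ν_M = −2, so ξ = 179.1/2 = 89.53 lbmol/h.
Outlet amounts (n = n₀ + ν ξ):
  M: 387.6 − 2(89.53) = 208.5
  U: 0 + 1(89.53) = 89.53
  R: 0 + 1(89.53) = 89.53
  Q: 742.4 (inert)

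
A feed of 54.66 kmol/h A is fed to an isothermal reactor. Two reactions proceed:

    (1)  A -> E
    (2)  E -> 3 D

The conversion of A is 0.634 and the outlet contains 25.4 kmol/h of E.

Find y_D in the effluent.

0.379

Conversion of A: A consumed = 1ξ₁ = 0.634 × 54.66 → ξ₁ = 34.65 kmol/h.
E balance: n_E = 0 + 1ξ₁ − 1ξ₂ = 25.4 → ξ₂ = (1·34.65 − 25.4)/1 = 9.254 kmol/h.
Outlet amounts (n = n₀ + Σ ν·ξ):
  A: 54.66 − 1(34.65) = 20.01
  E: 0 + 1(34.65) − 1(9.254) = 25.4
  D: 0 + 3(9.254) = 27.76
Total out = 73.17 kmol/h; y_D = 27.76 / 73.17 = 0.3794.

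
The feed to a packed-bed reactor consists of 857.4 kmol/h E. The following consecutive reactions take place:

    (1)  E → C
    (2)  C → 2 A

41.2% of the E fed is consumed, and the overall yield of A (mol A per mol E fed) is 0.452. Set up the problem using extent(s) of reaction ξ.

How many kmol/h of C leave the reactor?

Conversion of E: E consumed = 1ξ₁ = 0.412 × 857.4 → ξ₁ = 353.2 kmol/h.
Yield of A: 2ξ₂ / 857.4 = 0.452 → ξ₂ = 193.8 kmol/h.
Outlet amounts (n = n₀ + Σ ν·ξ):
  E: 857.4 − 1(353.2) = 504.2
  C: 0 + 1(353.2) − 1(193.8) = 159.5
  A: 0 + 2(193.8) = 387.5

159 kmol/h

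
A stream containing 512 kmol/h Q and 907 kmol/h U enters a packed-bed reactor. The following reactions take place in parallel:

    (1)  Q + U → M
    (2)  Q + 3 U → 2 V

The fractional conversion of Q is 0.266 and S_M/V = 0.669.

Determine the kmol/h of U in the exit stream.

Conversion of Q: Q consumed = 0.266 × 512 = 136.2 kmol/h = 1ξ₁ + 1ξ₂.
Selectivity: 1ξ₁ / (2ξ₂) = 0.669 → ξ₁ = 1.338 ξ₂.
Substitute: (1·1.338 + 1) ξ₂ = 136.2 → ξ₂ = 58.25 kmol/h, ξ₁ = 77.94 kmol/h.
Outlet amounts (n = n₀ + Σ ν·ξ):
  Q: 512 − 1(77.94) − 1(58.25) = 375.8
  U: 907 − 1(77.94) − 3(58.25) = 654.3
  M: 0 + 1(77.94) = 77.94
  V: 0 + 2(58.25) = 116.5

654 kmol/h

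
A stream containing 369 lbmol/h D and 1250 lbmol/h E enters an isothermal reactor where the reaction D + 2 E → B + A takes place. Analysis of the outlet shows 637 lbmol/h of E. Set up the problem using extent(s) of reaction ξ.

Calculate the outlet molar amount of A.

For E: n = n₀ − 2ξ → 637 = 1250 − 2ξ, giving ξ = 306.5 lbmol/h.
Outlet amounts (n = n₀ + ν ξ):
  D: 369 − 1(306.5) = 62.5
  E: 1250 − 2(306.5) = 637
  B: 0 + 1(306.5) = 306.5
  A: 0 + 1(306.5) = 306.5

306 lbmol/h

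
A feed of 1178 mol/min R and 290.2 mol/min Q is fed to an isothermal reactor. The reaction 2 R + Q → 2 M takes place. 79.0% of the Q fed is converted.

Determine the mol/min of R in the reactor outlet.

719 mol/min

Q reacted = 0.79 × 290.2 = 229.3 mol/min; ν_Q = −1, so ξ = 229.3/1 = 229.3 mol/min.
Outlet amounts (n = n₀ + ν ξ):
  R: 1178 − 2(229.3) = 719.5
  Q: 290.2 − 1(229.3) = 60.94
  M: 0 + 2(229.3) = 458.5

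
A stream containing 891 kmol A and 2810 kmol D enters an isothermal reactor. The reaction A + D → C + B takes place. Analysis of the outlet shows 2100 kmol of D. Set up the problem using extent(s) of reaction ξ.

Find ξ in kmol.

ξ = 710 kmol

For D: n = n₀ − 1ξ → 2100 = 2810 − 1ξ, giving ξ = 710 kmol.
Outlet amounts (n = n₀ + ν ξ):
  A: 891 − 1(710) = 181
  D: 2810 − 1(710) = 2100
  C: 0 + 1(710) = 710
  B: 0 + 1(710) = 710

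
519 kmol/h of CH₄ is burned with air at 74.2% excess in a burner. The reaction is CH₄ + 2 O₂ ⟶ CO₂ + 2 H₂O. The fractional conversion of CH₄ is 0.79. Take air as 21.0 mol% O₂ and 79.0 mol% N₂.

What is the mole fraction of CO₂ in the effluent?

0.0449

Stoichiometric O₂ = 2 × 519 = 1038 kmol/h; O₂ fed = 1038 × 1.742 = 1808 kmol/h.
N₂ fed = 1808 × 79/21 = 6802 kmol/h.
Fuel reacted = 0.79 × 519 → ξ = 410 kmol/h.
Outlet (n = n₀ + ν ξ):
  CH₄: 519 − 1(410) = 109
  O₂: 1808 − 2(410) = 988.2
  N₂: 6802 (inert)
  CO₂: 0 + 1(410) = 410
  H₂O: 0 + 2(410) = 820
Total out = 9129 kmol/h; y_CO₂ = 410 / 9129 = 0.04491.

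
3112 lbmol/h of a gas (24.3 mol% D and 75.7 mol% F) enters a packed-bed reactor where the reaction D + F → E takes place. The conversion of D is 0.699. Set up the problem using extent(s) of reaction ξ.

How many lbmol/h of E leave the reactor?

529 lbmol/h

D reacted = 0.699 × 756.2 = 528.6 lbmol/h; ν_D = −1, so ξ = 528.6/1 = 528.6 lbmol/h.
Outlet amounts (n = n₀ + ν ξ):
  D: 756.2 − 1(528.6) = 227.6
  F: 2356 − 1(528.6) = 1827
  E: 0 + 1(528.6) = 528.6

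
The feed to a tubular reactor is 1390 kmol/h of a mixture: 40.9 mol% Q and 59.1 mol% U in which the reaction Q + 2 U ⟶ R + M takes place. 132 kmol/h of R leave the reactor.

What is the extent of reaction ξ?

ξ = 132 kmol/h

For R: n = n₀ + 1ξ → 132 = 0 + 1ξ, giving ξ = 132 kmol/h.
Outlet amounts (n = n₀ + ν ξ):
  Q: 568.5 − 1(132) = 436.5
  U: 821.5 − 2(132) = 557.5
  R: 0 + 1(132) = 132
  M: 0 + 1(132) = 132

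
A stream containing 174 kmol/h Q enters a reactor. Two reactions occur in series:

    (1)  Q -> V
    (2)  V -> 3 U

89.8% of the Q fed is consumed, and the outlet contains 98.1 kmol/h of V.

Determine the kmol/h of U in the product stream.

174 kmol/h

Conversion of Q: Q consumed = 1ξ₁ = 0.898 × 174 → ξ₁ = 156.3 kmol/h.
V balance: n_V = 0 + 1ξ₁ − 1ξ₂ = 98.1 → ξ₂ = (1·156.3 − 98.1)/1 = 58.15 kmol/h.
Outlet amounts (n = n₀ + Σ ν·ξ):
  Q: 174 − 1(156.3) = 17.75
  V: 0 + 1(156.3) − 1(58.15) = 98.1
  U: 0 + 3(58.15) = 174.5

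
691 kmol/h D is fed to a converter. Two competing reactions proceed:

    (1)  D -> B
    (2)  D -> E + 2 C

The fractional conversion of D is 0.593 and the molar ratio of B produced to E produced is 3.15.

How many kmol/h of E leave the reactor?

98.7 kmol/h

Conversion of D: D consumed = 0.593 × 691 = 409.8 kmol/h = 1ξ₁ + 1ξ₂.
Selectivity: 1ξ₁ / (1ξ₂) = 3.15 → ξ₁ = 3.15 ξ₂.
Substitute: (1·3.15 + 1) ξ₂ = 409.8 → ξ₂ = 98.74 kmol/h, ξ₁ = 311 kmol/h.
Outlet amounts (n = n₀ + Σ ν·ξ):
  D: 691 − 1(311) − 1(98.74) = 281.2
  B: 0 + 1(311) = 311
  E: 0 + 1(98.74) = 98.74
  C: 0 + 2(98.74) = 197.5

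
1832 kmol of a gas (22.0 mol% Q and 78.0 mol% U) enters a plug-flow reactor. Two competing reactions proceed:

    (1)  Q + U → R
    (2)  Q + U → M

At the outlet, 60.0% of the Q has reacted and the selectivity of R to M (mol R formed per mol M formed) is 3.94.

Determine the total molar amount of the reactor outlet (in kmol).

Conversion of Q: Q consumed = 0.6 × 403 = 241.8 kmol = 1ξ₁ + 1ξ₂.
Selectivity: 1ξ₁ / (1ξ₂) = 3.94 → ξ₁ = 3.94 ξ₂.
Substitute: (1·3.94 + 1) ξ₂ = 241.8 → ξ₂ = 48.95 kmol, ξ₁ = 192.9 kmol.
Outlet amounts (n = n₀ + Σ ν·ξ):
  Q: 403 − 1(192.9) − 1(48.95) = 161.2
  U: 1429 − 1(192.9) − 1(48.95) = 1187
  R: 0 + 1(192.9) = 192.9
  M: 0 + 1(48.95) = 48.95
Total out = 161.2 + 1187 + 192.9 + 48.95 = 1590 kmol.

1590 kmol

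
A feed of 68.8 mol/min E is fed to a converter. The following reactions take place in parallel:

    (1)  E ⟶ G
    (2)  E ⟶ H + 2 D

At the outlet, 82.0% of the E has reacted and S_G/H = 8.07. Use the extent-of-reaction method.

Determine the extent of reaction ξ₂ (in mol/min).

Conversion of E: E consumed = 0.82 × 68.8 = 56.42 mol/min = 1ξ₁ + 1ξ₂.
Selectivity: 1ξ₁ / (1ξ₂) = 8.07 → ξ₁ = 8.07 ξ₂.
Substitute: (1·8.07 + 1) ξ₂ = 56.42 → ξ₂ = 6.22 mol/min, ξ₁ = 50.2 mol/min.
Outlet amounts (n = n₀ + Σ ν·ξ):
  E: 68.8 − 1(50.2) − 1(6.22) = 12.38
  G: 0 + 1(50.2) = 50.2
  H: 0 + 1(6.22) = 6.22
  D: 0 + 2(6.22) = 12.44

ξ₂ = 6.22 mol/min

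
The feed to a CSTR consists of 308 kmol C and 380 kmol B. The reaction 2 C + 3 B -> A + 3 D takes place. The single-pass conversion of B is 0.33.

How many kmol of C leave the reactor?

B reacted = 0.33 × 380 = 125.4 kmol; ν_B = −3, so ξ = 125.4/3 = 41.8 kmol.
Outlet amounts (n = n₀ + ν ξ):
  C: 308 − 2(41.8) = 224.4
  B: 380 − 3(41.8) = 254.6
  A: 0 + 1(41.8) = 41.8
  D: 0 + 3(41.8) = 125.4

224 kmol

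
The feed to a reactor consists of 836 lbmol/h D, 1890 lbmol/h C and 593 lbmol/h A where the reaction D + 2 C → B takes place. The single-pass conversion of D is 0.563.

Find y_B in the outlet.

D reacted = 0.563 × 836 = 470.7 lbmol/h; ν_D = −1, so ξ = 470.7/1 = 470.7 lbmol/h.
Outlet amounts (n = n₀ + ν ξ):
  D: 836 − 1(470.7) = 365.3
  C: 1890 − 2(470.7) = 948.7
  B: 0 + 1(470.7) = 470.7
  A: 593 (inert)
Total out = 2378 lbmol/h; y_B = 470.7 / 2378 = 0.198.

0.198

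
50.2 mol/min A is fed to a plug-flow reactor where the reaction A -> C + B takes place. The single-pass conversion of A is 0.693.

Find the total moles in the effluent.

A reacted = 0.693 × 50.2 = 34.79 mol/min; ν_A = −1, so ξ = 34.79/1 = 34.79 mol/min.
Outlet amounts (n = n₀ + ν ξ):
  A: 50.2 − 1(34.79) = 15.41
  C: 0 + 1(34.79) = 34.79
  B: 0 + 1(34.79) = 34.79
Total out = 15.41 + 34.79 + 34.79 = 84.99 mol/min.

85 mol/min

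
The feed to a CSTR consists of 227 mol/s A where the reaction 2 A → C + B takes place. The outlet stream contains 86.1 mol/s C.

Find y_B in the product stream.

0.379

For C: n = n₀ + 1ξ → 86.1 = 0 + 1ξ, giving ξ = 86.1 mol/s.
Outlet amounts (n = n₀ + ν ξ):
  A: 227 − 2(86.1) = 54.8
  C: 0 + 1(86.1) = 86.1
  B: 0 + 1(86.1) = 86.1
Total out = 227 mol/s; y_B = 86.1 / 227 = 0.3793.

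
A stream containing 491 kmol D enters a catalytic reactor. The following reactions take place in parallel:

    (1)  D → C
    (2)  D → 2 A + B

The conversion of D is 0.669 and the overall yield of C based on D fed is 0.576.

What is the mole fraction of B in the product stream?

0.0784

Yield of C: 1ξ₁ / 491 = 0.576 → ξ₁ = 282.8 kmol.
Conversion of D: 1ξ₁ + 1ξ₂ = 0.669 × 491 = 328.5 → ξ₂ = 45.66 kmol.
Outlet amounts (n = n₀ + Σ ν·ξ):
  D: 491 − 1(282.8) − 1(45.66) = 162.5
  C: 0 + 1(282.8) = 282.8
  A: 0 + 2(45.66) = 91.33
  B: 0 + 1(45.66) = 45.66
Total out = 582.3 kmol; y_B = 45.66 / 582.3 = 0.07841.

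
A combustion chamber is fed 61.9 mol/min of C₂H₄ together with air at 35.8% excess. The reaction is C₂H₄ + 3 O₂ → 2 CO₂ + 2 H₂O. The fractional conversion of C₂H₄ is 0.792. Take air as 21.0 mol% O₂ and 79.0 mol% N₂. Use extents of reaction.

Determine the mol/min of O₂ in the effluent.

Stoichiometric O₂ = 3 × 61.9 = 185.7 mol/min; O₂ fed = 185.7 × 1.358 = 252.2 mol/min.
N₂ fed = 252.2 × 79/21 = 948.7 mol/min.
Fuel reacted = 0.792 × 61.9 → ξ = 49.02 mol/min.
Outlet (n = n₀ + ν ξ):
  C₂H₄: 61.9 − 1(49.02) = 12.88
  O₂: 252.2 − 3(49.02) = 105.1
  N₂: 948.7 (inert)
  CO₂: 0 + 2(49.02) = 98.05
  H₂O: 0 + 2(49.02) = 98.05

105 mol/min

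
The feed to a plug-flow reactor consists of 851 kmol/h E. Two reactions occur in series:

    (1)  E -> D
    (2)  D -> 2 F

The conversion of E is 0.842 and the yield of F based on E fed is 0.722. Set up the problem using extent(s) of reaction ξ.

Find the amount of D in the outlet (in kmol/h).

409 kmol/h

Conversion of E: E consumed = 1ξ₁ = 0.842 × 851 → ξ₁ = 716.5 kmol/h.
Yield of F: 2ξ₂ / 851 = 0.722 → ξ₂ = 307.2 kmol/h.
Outlet amounts (n = n₀ + Σ ν·ξ):
  E: 851 − 1(716.5) = 134.5
  D: 0 + 1(716.5) − 1(307.2) = 409.3
  F: 0 + 2(307.2) = 614.4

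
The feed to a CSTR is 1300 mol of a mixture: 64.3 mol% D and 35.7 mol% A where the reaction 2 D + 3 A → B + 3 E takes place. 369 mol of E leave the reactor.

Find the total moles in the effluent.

1180 mol

For E: n = n₀ + 3ξ → 369 = 0 + 3ξ, giving ξ = 123 mol.
Outlet amounts (n = n₀ + ν ξ):
  D: 835.9 − 2(123) = 589.9
  A: 464.1 − 3(123) = 95.1
  B: 0 + 1(123) = 123
  E: 0 + 3(123) = 369
Total out = 589.9 + 95.1 + 123 + 369 = 1177 mol.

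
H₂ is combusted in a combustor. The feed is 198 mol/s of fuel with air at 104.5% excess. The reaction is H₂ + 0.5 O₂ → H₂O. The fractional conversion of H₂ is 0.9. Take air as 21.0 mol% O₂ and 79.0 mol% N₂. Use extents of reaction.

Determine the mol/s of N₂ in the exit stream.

Stoichiometric O₂ = 0.5 × 198 = 99 mol/s; O₂ fed = 99 × 2.045 = 202.5 mol/s.
N₂ fed = 202.5 × 79/21 = 761.6 mol/s.
Fuel reacted = 0.9 × 198 → ξ = 178.2 mol/s.
Outlet (n = n₀ + ν ξ):
  H₂: 198 − 1(178.2) = 19.8
  O₂: 202.5 − 0.5(178.2) = 113.4
  N₂: 761.6 (inert)
  H₂O: 0 + 1(178.2) = 178.2

762 mol/s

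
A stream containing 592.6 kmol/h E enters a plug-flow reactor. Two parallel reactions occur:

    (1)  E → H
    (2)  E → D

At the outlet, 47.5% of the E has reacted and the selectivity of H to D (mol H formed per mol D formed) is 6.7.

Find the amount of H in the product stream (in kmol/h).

245 kmol/h

Conversion of E: E consumed = 0.475 × 592.6 = 281.5 kmol/h = 1ξ₁ + 1ξ₂.
Selectivity: 1ξ₁ / (1ξ₂) = 6.7 → ξ₁ = 6.7 ξ₂.
Substitute: (1·6.7 + 1) ξ₂ = 281.5 → ξ₂ = 36.56 kmol/h, ξ₁ = 244.9 kmol/h.
Outlet amounts (n = n₀ + Σ ν·ξ):
  E: 592.6 − 1(244.9) − 1(36.56) = 311.1
  H: 0 + 1(244.9) = 244.9
  D: 0 + 1(36.56) = 36.56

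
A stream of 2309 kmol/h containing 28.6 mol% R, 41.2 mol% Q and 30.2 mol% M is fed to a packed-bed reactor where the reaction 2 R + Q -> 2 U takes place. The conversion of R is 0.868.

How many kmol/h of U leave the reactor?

573 kmol/h

R reacted = 0.868 × 660.4 = 573.2 kmol/h; ν_R = −2, so ξ = 573.2/2 = 286.6 kmol/h.
Outlet amounts (n = n₀ + ν ξ):
  R: 660.4 − 2(286.6) = 87.17
  Q: 951.3 − 1(286.6) = 664.7
  U: 0 + 2(286.6) = 573.2
  M: 697.3 (inert)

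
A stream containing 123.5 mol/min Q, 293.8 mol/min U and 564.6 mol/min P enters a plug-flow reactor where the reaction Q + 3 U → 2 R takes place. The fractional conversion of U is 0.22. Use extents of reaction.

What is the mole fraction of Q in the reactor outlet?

U reacted = 0.22 × 293.8 = 64.64 mol/min; ν_U = −3, so ξ = 64.64/3 = 21.55 mol/min.
Outlet amounts (n = n₀ + ν ξ):
  Q: 123.5 − 1(21.55) = 102
  U: 293.8 − 3(21.55) = 229.2
  R: 0 + 2(21.55) = 43.09
  P: 564.6 (inert)
Total out = 938.8 mol/min; y_Q = 102 / 938.8 = 0.1086.

0.109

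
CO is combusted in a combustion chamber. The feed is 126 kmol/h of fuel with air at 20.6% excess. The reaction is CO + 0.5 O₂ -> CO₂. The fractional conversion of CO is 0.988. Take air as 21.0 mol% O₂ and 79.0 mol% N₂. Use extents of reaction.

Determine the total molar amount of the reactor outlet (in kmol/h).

Stoichiometric O₂ = 0.5 × 126 = 63 kmol/h; O₂ fed = 63 × 1.206 = 75.98 kmol/h.
N₂ fed = 75.98 × 79/21 = 285.8 kmol/h.
Fuel reacted = 0.988 × 126 → ξ = 124.5 kmol/h.
Outlet (n = n₀ + ν ξ):
  CO: 126 − 1(124.5) = 1.512
  O₂: 75.98 − 0.5(124.5) = 13.73
  N₂: 285.8 (inert)
  CO₂: 0 + 1(124.5) = 124.5
Total out = 1.512 + 13.73 + 285.8 + 124.5 = 425.6 kmol/h.

426 kmol/h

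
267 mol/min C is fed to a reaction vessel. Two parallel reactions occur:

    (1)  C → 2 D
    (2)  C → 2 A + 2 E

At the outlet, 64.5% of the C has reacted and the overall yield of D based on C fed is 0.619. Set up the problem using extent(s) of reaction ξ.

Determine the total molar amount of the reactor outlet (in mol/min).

Yield of D: 2ξ₁ / 267 = 0.619 → ξ₁ = 82.64 mol/min.
Conversion of C: 1ξ₁ + 1ξ₂ = 0.645 × 267 = 172.2 → ξ₂ = 89.58 mol/min.
Outlet amounts (n = n₀ + Σ ν·ξ):
  C: 267 − 1(82.64) − 1(89.58) = 94.78
  D: 0 + 2(82.64) = 165.3
  A: 0 + 2(89.58) = 179.2
  E: 0 + 2(89.58) = 179.2
Total out = 94.78 + 165.3 + 179.2 + 179.2 = 618.4 mol/min.

618 mol/min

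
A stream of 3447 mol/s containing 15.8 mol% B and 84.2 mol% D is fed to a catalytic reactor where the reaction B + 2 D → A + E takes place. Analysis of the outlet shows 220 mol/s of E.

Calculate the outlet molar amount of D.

2460 mol/s

For E: n = n₀ + 1ξ → 220 = 0 + 1ξ, giving ξ = 220 mol/s.
Outlet amounts (n = n₀ + ν ξ):
  B: 544.6 − 1(220) = 324.6
  D: 2902 − 2(220) = 2462
  A: 0 + 1(220) = 220
  E: 0 + 1(220) = 220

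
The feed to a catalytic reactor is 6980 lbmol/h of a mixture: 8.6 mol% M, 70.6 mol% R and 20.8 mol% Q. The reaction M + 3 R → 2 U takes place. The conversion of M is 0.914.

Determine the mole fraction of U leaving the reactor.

0.187

M reacted = 0.914 × 600.3 = 548.7 lbmol/h; ν_M = −1, so ξ = 548.7/1 = 548.7 lbmol/h.
Outlet amounts (n = n₀ + ν ξ):
  M: 600.3 − 1(548.7) = 51.62
  R: 4928 − 3(548.7) = 3282
  U: 0 + 2(548.7) = 1097
  Q: 1452 (inert)
Total out = 5883 lbmol/h; y_U = 1097 / 5883 = 0.1865.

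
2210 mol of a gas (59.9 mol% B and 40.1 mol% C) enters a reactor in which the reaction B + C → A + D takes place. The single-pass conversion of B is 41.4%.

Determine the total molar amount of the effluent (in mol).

2210 mol

B reacted = 0.414 × 1324 = 548 mol; ν_B = −1, so ξ = 548/1 = 548 mol.
Outlet amounts (n = n₀ + ν ξ):
  B: 1324 − 1(548) = 775.7
  C: 886.2 − 1(548) = 338.2
  A: 0 + 1(548) = 548
  D: 0 + 1(548) = 548
Total out = 775.7 + 338.2 + 548 + 548 = 2210 mol.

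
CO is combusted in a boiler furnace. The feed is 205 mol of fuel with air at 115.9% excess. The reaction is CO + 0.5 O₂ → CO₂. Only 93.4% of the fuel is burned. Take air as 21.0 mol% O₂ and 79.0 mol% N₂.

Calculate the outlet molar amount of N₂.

Stoichiometric O₂ = 0.5 × 205 = 102.5 mol; O₂ fed = 102.5 × 2.159 = 221.3 mol.
N₂ fed = 221.3 × 79/21 = 832.5 mol.
Fuel reacted = 0.934 × 205 → ξ = 191.5 mol.
Outlet (n = n₀ + ν ξ):
  CO: 205 − 1(191.5) = 13.53
  O₂: 221.3 − 0.5(191.5) = 125.6
  N₂: 832.5 (inert)
  CO₂: 0 + 1(191.5) = 191.5

833 mol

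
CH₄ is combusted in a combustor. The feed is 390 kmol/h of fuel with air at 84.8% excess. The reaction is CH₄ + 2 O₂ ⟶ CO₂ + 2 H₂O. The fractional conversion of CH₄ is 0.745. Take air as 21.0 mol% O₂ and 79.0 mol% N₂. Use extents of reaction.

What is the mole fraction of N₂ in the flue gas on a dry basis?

0.813

Stoichiometric O₂ = 2 × 390 = 780 kmol/h; O₂ fed = 780 × 1.848 = 1441 kmol/h.
N₂ fed = 1441 × 79/21 = 5423 kmol/h.
Fuel reacted = 0.745 × 390 → ξ = 290.6 kmol/h.
Outlet (n = n₀ + ν ξ):
  CH₄: 390 − 1(290.6) = 99.45
  O₂: 1441 − 2(290.6) = 860.3
  N₂: 5423 (inert)
  CO₂: 0 + 1(290.6) = 290.6
  H₂O: 0 + 2(290.6) = 581.1
Dry total = 6673 kmol/h; y_N₂ (dry) = 5423 / 6673 = 0.8126.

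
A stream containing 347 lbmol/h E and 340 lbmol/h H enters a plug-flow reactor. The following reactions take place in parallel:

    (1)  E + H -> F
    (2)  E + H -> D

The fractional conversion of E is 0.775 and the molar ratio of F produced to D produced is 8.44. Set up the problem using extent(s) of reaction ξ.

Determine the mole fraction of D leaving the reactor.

Conversion of E: E consumed = 0.775 × 347 = 268.9 lbmol/h = 1ξ₁ + 1ξ₂.
Selectivity: 1ξ₁ / (1ξ₂) = 8.44 → ξ₁ = 8.44 ξ₂.
Substitute: (1·8.44 + 1) ξ₂ = 268.9 → ξ₂ = 28.49 lbmol/h, ξ₁ = 240.4 lbmol/h.
Outlet amounts (n = n₀ + Σ ν·ξ):
  E: 347 − 1(240.4) − 1(28.49) = 78.07
  H: 340 − 1(240.4) − 1(28.49) = 71.07
  F: 0 + 1(240.4) = 240.4
  D: 0 + 1(28.49) = 28.49
Total out = 418.1 lbmol/h; y_D = 28.49 / 418.1 = 0.06814.

0.0681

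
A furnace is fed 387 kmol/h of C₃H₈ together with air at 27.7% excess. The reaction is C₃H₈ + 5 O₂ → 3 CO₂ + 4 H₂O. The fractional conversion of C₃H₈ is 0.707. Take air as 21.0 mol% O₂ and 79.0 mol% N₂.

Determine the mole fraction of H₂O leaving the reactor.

0.0881

Stoichiometric O₂ = 5 × 387 = 1935 kmol/h; O₂ fed = 1935 × 1.277 = 2471 kmol/h.
N₂ fed = 2471 × 79/21 = 9296 kmol/h.
Fuel reacted = 0.707 × 387 → ξ = 273.6 kmol/h.
Outlet (n = n₀ + ν ξ):
  C₃H₈: 387 − 1(273.6) = 113.4
  O₂: 2471 − 5(273.6) = 1103
  N₂: 9296 (inert)
  CO₂: 0 + 3(273.6) = 820.8
  H₂O: 0 + 4(273.6) = 1094
Total out = 12430 kmol/h; y_H₂O = 1094 / 12430 = 0.08807.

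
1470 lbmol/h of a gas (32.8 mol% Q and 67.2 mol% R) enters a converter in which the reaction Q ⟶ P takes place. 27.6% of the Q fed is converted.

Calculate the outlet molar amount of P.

Q reacted = 0.276 × 482.2 = 133.1 lbmol/h; ν_Q = −1, so ξ = 133.1/1 = 133.1 lbmol/h.
Outlet amounts (n = n₀ + ν ξ):
  Q: 482.2 − 1(133.1) = 349.1
  P: 0 + 1(133.1) = 133.1
  R: 987.8 (inert)

133 lbmol/h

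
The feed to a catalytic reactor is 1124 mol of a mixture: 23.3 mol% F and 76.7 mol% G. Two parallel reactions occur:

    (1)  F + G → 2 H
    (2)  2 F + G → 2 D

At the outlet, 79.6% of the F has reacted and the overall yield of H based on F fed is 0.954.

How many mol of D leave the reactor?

Yield of H: 2ξ₁ / 261.9 = 0.954 → ξ₁ = 124.9 mol.
Conversion of F: 1ξ₁ + 2ξ₂ = 0.796 × 261.9 = 208.5 → ξ₂ = 41.77 mol.
Outlet amounts (n = n₀ + Σ ν·ξ):
  F: 261.9 − 1(124.9) − 2(41.77) = 53.43
  G: 862.1 − 1(124.9) − 1(41.77) = 695.4
  H: 0 + 2(124.9) = 249.8
  D: 0 + 2(41.77) = 83.54

83.5 mol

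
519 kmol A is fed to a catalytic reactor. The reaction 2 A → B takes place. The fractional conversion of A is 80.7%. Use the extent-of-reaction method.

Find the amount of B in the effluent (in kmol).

A reacted = 0.807 × 519 = 418.8 kmol; ν_A = −2, so ξ = 418.8/2 = 209.4 kmol.
Outlet amounts (n = n₀ + ν ξ):
  A: 519 − 2(209.4) = 100.2
  B: 0 + 1(209.4) = 209.4

209 kmol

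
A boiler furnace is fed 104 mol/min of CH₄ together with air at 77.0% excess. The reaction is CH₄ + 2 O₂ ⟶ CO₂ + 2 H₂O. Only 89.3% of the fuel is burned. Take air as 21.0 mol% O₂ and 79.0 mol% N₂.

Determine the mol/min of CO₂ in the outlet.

92.9 mol/min

Stoichiometric O₂ = 2 × 104 = 208 mol/min; O₂ fed = 208 × 1.770 = 368.2 mol/min.
N₂ fed = 368.2 × 79/21 = 1385 mol/min.
Fuel reacted = 0.893 × 104 → ξ = 92.87 mol/min.
Outlet (n = n₀ + ν ξ):
  CH₄: 104 − 1(92.87) = 11.13
  O₂: 368.2 − 2(92.87) = 182.4
  N₂: 1385 (inert)
  CO₂: 0 + 1(92.87) = 92.87
  H₂O: 0 + 2(92.87) = 185.7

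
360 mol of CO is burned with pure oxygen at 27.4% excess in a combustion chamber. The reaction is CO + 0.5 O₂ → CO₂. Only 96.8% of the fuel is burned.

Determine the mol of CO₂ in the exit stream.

Stoichiometric O₂ = 0.5 × 360 = 180 mol; O₂ fed = 180 × 1.274 = 229.3 mol.
Fuel reacted = 0.968 × 360 → ξ = 348.5 mol.
Outlet (n = n₀ + ν ξ):
  CO: 360 − 1(348.5) = 11.52
  O₂: 229.3 − 0.5(348.5) = 55.08
  CO₂: 0 + 1(348.5) = 348.5

348 mol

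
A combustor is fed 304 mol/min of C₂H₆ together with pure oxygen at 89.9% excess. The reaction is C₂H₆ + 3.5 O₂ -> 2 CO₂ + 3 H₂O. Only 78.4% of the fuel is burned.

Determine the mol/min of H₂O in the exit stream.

715 mol/min

Stoichiometric O₂ = 3.5 × 304 = 1064 mol/min; O₂ fed = 1064 × 1.899 = 2021 mol/min.
Fuel reacted = 0.784 × 304 → ξ = 238.3 mol/min.
Outlet (n = n₀ + ν ξ):
  C₂H₆: 304 − 1(238.3) = 65.66
  O₂: 2021 − 3.5(238.3) = 1186
  CO₂: 0 + 2(238.3) = 476.7
  H₂O: 0 + 3(238.3) = 715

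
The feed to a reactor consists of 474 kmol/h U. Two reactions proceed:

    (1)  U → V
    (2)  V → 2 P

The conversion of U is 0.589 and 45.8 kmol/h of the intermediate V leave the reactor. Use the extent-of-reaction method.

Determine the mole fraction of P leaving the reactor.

Conversion of U: U consumed = 1ξ₁ = 0.589 × 474 → ξ₁ = 279.2 kmol/h.
V balance: n_V = 0 + 1ξ₁ − 1ξ₂ = 45.8 → ξ₂ = (1·279.2 − 45.8)/1 = 233.4 kmol/h.
Outlet amounts (n = n₀ + Σ ν·ξ):
  U: 474 − 1(279.2) = 194.8
  V: 0 + 1(279.2) − 1(233.4) = 45.8
  P: 0 + 2(233.4) = 466.8
Total out = 707.4 kmol/h; y_P = 466.8 / 707.4 = 0.6599.

0.66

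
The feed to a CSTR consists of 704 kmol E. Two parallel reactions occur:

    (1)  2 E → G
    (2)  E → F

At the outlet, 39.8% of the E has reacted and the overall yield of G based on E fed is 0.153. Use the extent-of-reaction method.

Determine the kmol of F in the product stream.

Yield of G: 1ξ₁ / 704 = 0.153 → ξ₁ = 107.7 kmol.
Conversion of E: 2ξ₁ + 1ξ₂ = 0.398 × 704 = 280.2 → ξ₂ = 64.77 kmol.
Outlet amounts (n = n₀ + Σ ν·ξ):
  E: 704 − 2(107.7) − 1(64.77) = 423.8
  G: 0 + 1(107.7) = 107.7
  F: 0 + 1(64.77) = 64.77

64.8 kmol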